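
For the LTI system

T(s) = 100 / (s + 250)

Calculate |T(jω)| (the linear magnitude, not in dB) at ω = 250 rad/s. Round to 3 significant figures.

0.283

At s = jω = j250:
pole (s+250): 250 + j250 → |·| = √(250²+250²) = √125000 ≈ 353.55, ∠ = arctan(250/250) ≈ 45.00°
|T| = 100 / 353.55 ≈ 0.28285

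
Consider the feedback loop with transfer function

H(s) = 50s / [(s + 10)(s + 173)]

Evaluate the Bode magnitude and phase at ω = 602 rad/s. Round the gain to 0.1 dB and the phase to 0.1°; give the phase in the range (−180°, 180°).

-22.0 dB, -73.0°

At s = jω = j602:
zero at origin: s = j602 → |·| = 602, ∠ = 90.00°
pole (s+10): 10 + j602 → |·| = √(10²+602²) = √362504 ≈ 602.08, ∠ = arctan(602/10) ≈ 89.05°
pole (s+173): 173 + j602 → |·| = √(173²+602²) = √392333 ≈ 626.36, ∠ = arctan(602/173) ≈ 73.97°
|H| = 50 · 602 / 3.7712e+05 ≈ 0.079815
Gain = 20 log₁₀(0.079815) ≈ -21.96 dB
∠H = 90.00° − 163.02° = -73.02°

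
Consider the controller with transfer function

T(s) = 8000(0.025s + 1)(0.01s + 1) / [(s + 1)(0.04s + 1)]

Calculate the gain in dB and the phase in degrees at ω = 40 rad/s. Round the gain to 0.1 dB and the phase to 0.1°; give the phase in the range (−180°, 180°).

44.2 dB, -79.8°

At ω = 40 rad/s:
zero (1 + j40·0.025) = 1 + j1 → |·| ≈ 1.4142, ∠ ≈ 45.00°
zero (1 + j40·0.01) = 1 + j0.4 → |·| ≈ 1.077, ∠ ≈ 21.80°
pole (1 + j40·1) = 1 + j40 → |·| ≈ 40.012, ∠ ≈ 88.57°
pole (1 + j40·0.04) = 1 + j1.6 → |·| ≈ 1.8868, ∠ ≈ 57.99°
|T| = 8000 · 1.4142 · 1.077 / (40.012 · 1.8868) ≈ 161.4
Gain = 20 log₁₀(161.4) ≈ 44.16 dB
∠T = (45.00° + 21.80°) − (88.57° + 57.99°) = -79.76°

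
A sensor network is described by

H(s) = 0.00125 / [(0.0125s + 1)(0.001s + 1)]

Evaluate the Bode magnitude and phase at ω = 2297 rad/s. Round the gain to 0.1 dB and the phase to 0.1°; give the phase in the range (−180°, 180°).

At ω = 2297 rad/s:
pole (1 + j2297·0.0125) = 1 + j28.7125 → |·| ≈ 28.73, ∠ ≈ 88.01°
pole (1 + j2297·0.001) = 1 + j2.297 → |·| ≈ 2.5052, ∠ ≈ 66.47°
|H| = 0.00125 · 1 / (28.73 · 2.5052) ≈ 1.7367e-05
Gain = 20 log₁₀(1.7367e-05) ≈ -95.21 dB
∠H = (0°) − (88.01° + 66.47°) = -154.48°

-95.2 dB, -154.5°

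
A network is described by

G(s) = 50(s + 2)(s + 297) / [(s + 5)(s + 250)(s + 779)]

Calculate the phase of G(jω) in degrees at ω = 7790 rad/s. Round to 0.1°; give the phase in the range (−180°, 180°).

-84.6°

At s = jω = j7790:
zero (s+2): 2 + j7790 → |·| = √(2²+7790²) = √60684104 ≈ 7790, ∠ = arctan(7790/2) ≈ 89.99°
zero (s+297): 297 + j7790 → |·| = √(297²+7790²) = √60772309 ≈ 7795.7, ∠ = arctan(7790/297) ≈ 87.82°
pole (s+5): 5 + j7790 → |·| = √(5²+7790²) = √60684125 ≈ 7790, ∠ = arctan(7790/5) ≈ 89.96°
pole (s+250): 250 + j7790 → |·| = √(250²+7790²) = √60746600 ≈ 7794, ∠ = arctan(7790/250) ≈ 88.16°
pole (s+779): 779 + j7790 → |·| = √(779²+7790²) = √61290941 ≈ 7828.9, ∠ = arctan(7790/779) ≈ 84.29°
∠G = 177.81° − 262.41° = -84.60°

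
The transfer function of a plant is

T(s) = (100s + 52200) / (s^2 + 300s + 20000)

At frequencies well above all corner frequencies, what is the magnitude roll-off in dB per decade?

-20 dB/decade

Each pole contributes −20 dB/decade at high frequency; each zero contributes +20 dB/decade.
Net: 1 zero(s) − 2 pole(s) → -20 dB/decade.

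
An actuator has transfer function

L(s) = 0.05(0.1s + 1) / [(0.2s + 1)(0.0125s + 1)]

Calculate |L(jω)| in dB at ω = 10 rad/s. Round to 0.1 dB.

-30.1 dB

At ω = 10 rad/s:
zero (1 + j10·0.1) = 1 + j1 → |·| ≈ 1.4142, ∠ ≈ 45.00°
pole (1 + j10·0.2) = 1 + j2 → |·| ≈ 2.2361, ∠ ≈ 63.43°
pole (1 + j10·0.0125) = 1 + j0.125 → |·| ≈ 1.0078, ∠ ≈ 7.13°
|L| = 0.05 · 1.4142 / (2.2361 · 1.0078) ≈ 0.031377
Gain = 20 log₁₀(0.031377) ≈ -30.07 dB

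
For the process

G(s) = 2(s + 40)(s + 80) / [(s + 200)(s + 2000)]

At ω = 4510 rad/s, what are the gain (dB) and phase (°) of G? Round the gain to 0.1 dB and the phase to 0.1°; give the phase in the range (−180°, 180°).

5.2 dB, 24.9°

At s = jω = j4510:
zero (s+40): 40 + j4510 → |·| = √(40²+4510²) = √20341700 ≈ 4510.2, ∠ = arctan(4510/40) ≈ 89.49°
zero (s+80): 80 + j4510 → |·| = √(80²+4510²) = √20346500 ≈ 4510.7, ∠ = arctan(4510/80) ≈ 88.98°
pole (s+200): 200 + j4510 → |·| = √(200²+4510²) = √20380100 ≈ 4514.4, ∠ = arctan(4510/200) ≈ 87.46°
pole (s+2000): 2000 + j4510 → |·| = √(2000²+4510²) = √24340100 ≈ 4933.6, ∠ = arctan(4510/2000) ≈ 66.08°
|G| = 2 · 2.0344e+07 / 2.2272e+07 ≈ 1.8269
Gain = 20 log₁₀(1.8269) ≈ 5.23 dB
∠G = 178.47° − 153.54° = 24.93°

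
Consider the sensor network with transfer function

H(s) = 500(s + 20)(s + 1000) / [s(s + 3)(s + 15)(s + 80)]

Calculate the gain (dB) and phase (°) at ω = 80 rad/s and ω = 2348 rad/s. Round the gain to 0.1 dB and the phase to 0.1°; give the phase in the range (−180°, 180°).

At s = jω = j80:
zero (s+20): 20 + j80 → |·| = √(20²+80²) = √6800 ≈ 82.462, ∠ = arctan(80/20) ≈ 75.96°
zero (s+1000): 1000 + j80 → |·| = √(1000²+80²) = √1006400 ≈ 1003.2, ∠ = arctan(80/1000) ≈ 4.57°
pole (s+3): 3 + j80 → |·| = √(3²+80²) = √6409 ≈ 80.056, ∠ = arctan(80/3) ≈ 87.85°
pole (s+15): 15 + j80 → |·| = √(15²+80²) = √6625 ≈ 81.394, ∠ = arctan(80/15) ≈ 79.38°
pole (s+80): 80 + j80 → |·| = √(80²+80²) = √12800 ≈ 113.14, ∠ = arctan(80/80) ≈ 45.00°
pole at origin: |s| = 80, ∠ = 90.00° (in denominator)
|H| = 500 · 82726 / 5.8978e+07 ≈ 0.70133
Gain = 20 log₁₀(0.70133) ≈ -3.08 dB
∠H = 80.53° − 302.23° = -221.70° ≡ 138.30° (principal value)

At s = jω = j2348:
zero (s+20): 20 + j2348 → |·| = √(20²+2348²) = √5513504 ≈ 2348.1, ∠ = arctan(2348/20) ≈ 89.51°
zero (s+1000): 1000 + j2348 → |·| = √(1000²+2348²) = √6513104 ≈ 2552.1, ∠ = arctan(2348/1000) ≈ 66.93°
pole (s+3): 3 + j2348 → |·| = √(3²+2348²) = √5513113 ≈ 2348, ∠ = arctan(2348/3) ≈ 89.93°
pole (s+15): 15 + j2348 → |·| = √(15²+2348²) = √5513329 ≈ 2348, ∠ = arctan(2348/15) ≈ 89.63°
pole (s+80): 80 + j2348 → |·| = √(80²+2348²) = √5519504 ≈ 2349.4, ∠ = arctan(2348/80) ≈ 88.05°
pole at origin: |s| = 2348, ∠ = 90.00° (in denominator)
|H| = 500 · 5.9926e+06 / 3.0412e+13 ≈ 9.8524e-05
Gain = 20 log₁₀(9.8524e-05) ≈ -80.13 dB
∠H = 156.44° − 357.61° = -201.17° ≡ 158.83° (principal value)

ω = 80: -3.1 dB, 138.3°; ω = 2348: -80.1 dB, 158.8°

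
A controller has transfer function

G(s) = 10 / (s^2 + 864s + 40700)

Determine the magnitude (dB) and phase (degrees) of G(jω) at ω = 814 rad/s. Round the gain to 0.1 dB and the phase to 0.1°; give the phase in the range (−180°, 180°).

Substitute s = j814:
Numerator: 10 = 10 + j0
Denominator: (j814)^2 + 864(j814) + 40700 = -621896 + j703296
|N| = √(10² + 0²) ≈ 10, ∠N ≈ 0.00°
|D| = √(621896² + 703296²) ≈ 9.3882e+05, ∠D ≈ 131.49°
|G| = 10 / 9.3882e+05 ≈ 1.0652e-05
Gain = 20 log₁₀(1.0652e-05) ≈ -99.45 dB
∠G = 0.00° − 131.49° = -131.49°

-99.5 dB, -131.5°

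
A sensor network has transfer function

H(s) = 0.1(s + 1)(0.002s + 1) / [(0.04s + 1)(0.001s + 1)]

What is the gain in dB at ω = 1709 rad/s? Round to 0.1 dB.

13.1 dB

At ω = 1709 rad/s:
zero (1 + j1709·1) = 1 + j1709 → |·| ≈ 1709, ∠ ≈ 89.97°
zero (1 + j1709·0.002) = 1 + j3.418 → |·| ≈ 3.5613, ∠ ≈ 73.69°
pole (1 + j1709·0.04) = 1 + j68.36 → |·| ≈ 68.367, ∠ ≈ 89.16°
pole (1 + j1709·0.001) = 1 + j1.709 → |·| ≈ 1.9801, ∠ ≈ 59.67°
|H| = 0.1 · 1709 · 3.5613 / (68.367 · 1.9801) ≈ 4.4959
Gain = 20 log₁₀(4.4959) ≈ 13.06 dB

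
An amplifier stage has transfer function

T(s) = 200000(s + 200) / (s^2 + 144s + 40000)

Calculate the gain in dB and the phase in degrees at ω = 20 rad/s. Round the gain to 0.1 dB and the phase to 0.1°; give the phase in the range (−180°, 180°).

60.1 dB, 1.6°

At s = jω = j20:
zero (s+200): 200 + j20 → |·| = √(200²+20²) = √40400 ≈ 201, ∠ = arctan(20/200) ≈ 5.71°
quadratic: (j20)² + 144·j20 + 40000 = 39600 + j2880 → |·| ≈ 39705, ∠ ≈ 4.16°
|T| = 200000 · 201 / 39705 ≈ 1012.5
Gain = 20 log₁₀(1012.5) ≈ 60.11 dB
∠T = 5.71° − 4.16° = 1.55°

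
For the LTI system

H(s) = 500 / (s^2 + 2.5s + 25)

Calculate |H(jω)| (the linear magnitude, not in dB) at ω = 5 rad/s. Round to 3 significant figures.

40.0

At s = jω = j5:
quadratic: (j5)² + 2.5·j5 + 25 = 0 + j12.5 → |·| ≈ 12.5, ∠ ≈ 90.00°
|H| = 500 / 12.5 ≈ 40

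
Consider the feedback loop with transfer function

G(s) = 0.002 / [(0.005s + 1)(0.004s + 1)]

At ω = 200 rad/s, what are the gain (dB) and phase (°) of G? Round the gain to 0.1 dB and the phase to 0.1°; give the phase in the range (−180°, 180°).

-59.1 dB, -83.7°

At ω = 200 rad/s:
pole (1 + j200·0.005) = 1 + j1 → |·| ≈ 1.4142, ∠ ≈ 45.00°
pole (1 + j200·0.004) = 1 + j0.8 → |·| ≈ 1.2806, ∠ ≈ 38.66°
|G| = 0.002 · 1 / (1.4142 · 1.2806) ≈ 0.0011043
Gain = 20 log₁₀(0.0011043) ≈ -59.14 dB
∠G = (0°) − (45.00° + 38.66°) = -83.66°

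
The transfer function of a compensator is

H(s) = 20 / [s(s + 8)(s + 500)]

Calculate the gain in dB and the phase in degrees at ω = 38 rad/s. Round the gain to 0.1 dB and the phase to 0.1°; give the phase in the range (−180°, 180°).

-91.4 dB, -172.5°

At s = jω = j38:
pole (s+8): 8 + j38 → |·| = √(8²+38²) = √1508 ≈ 38.833, ∠ = arctan(38/8) ≈ 78.11°
pole (s+500): 500 + j38 → |·| = √(500²+38²) = √251444 ≈ 501.44, ∠ = arctan(38/500) ≈ 4.35°
pole at origin: |s| = 38, ∠ = 90.00° (in denominator)
|H| = 20 / 7.3995e+05 ≈ 2.7029e-05
Gain = 20 log₁₀(2.7029e-05) ≈ -91.36 dB
∠H = 0.00° − 172.46° = -172.46°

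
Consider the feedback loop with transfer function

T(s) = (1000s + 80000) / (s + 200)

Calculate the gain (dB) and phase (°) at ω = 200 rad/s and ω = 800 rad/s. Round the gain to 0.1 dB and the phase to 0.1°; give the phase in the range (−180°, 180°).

Substitute s = j200:
Numerator: 1000(j200) + 80000 = 80000 + j200000
Denominator: (j200) + 200 = 200 + j200
|N| = √(80000² + 200000²) ≈ 2.1541e+05, ∠N ≈ 68.20°
|D| = √(200² + 200²) ≈ 282.84, ∠D ≈ 45.00°
|T| = 2.1541e+05 / 282.84 ≈ 761.6
Gain = 20 log₁₀(761.6) ≈ 57.63 dB
∠T = 68.20° − 45.00° = 23.20°

Substitute s = j800:
Numerator: 1000(j800) + 80000 = 80000 + j800000
Denominator: (j800) + 200 = 200 + j800
|N| = √(80000² + 800000²) ≈ 8.0399e+05, ∠N ≈ 84.29°
|D| = √(200² + 800²) ≈ 824.62, ∠D ≈ 75.96°
|T| = 8.0399e+05 / 824.62 ≈ 974.98
Gain = 20 log₁₀(974.98) ≈ 59.78 dB
∠T = 84.29° − 75.96° = 8.33°

ω = 200: 57.6 dB, 23.2°; ω = 800: 59.8 dB, 8.3°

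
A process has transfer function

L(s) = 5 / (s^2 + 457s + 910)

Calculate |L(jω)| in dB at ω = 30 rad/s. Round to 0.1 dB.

Substitute s = j30:
Numerator: 5 = 5 + j0
Denominator: (j30)^2 + 457(j30) + 910 = 10 + j13710
|N| = √(5² + 0²) ≈ 5, ∠N ≈ 0.00°
|D| = √(10² + 13710²) ≈ 13710, ∠D ≈ 89.96°
|L| = 5 / 13710 ≈ 0.0003647
Gain = 20 log₁₀(0.0003647) ≈ -68.76 dB

-68.8 dB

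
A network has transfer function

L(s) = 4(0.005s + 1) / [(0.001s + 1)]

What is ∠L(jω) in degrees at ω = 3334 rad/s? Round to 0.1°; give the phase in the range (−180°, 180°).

At ω = 3334 rad/s:
zero (1 + j3334·0.005) = 1 + j16.67 → |·| ≈ 16.7, ∠ ≈ 86.57°
pole (1 + j3334·0.001) = 1 + j3.334 → |·| ≈ 3.4807, ∠ ≈ 73.30°
∠L = (86.57°) − (73.30°) = 13.27°

13.3°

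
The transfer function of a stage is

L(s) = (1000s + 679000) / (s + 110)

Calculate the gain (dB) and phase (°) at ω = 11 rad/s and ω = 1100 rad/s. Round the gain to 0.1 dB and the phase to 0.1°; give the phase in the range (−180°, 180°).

Substitute s = j11:
Numerator: 1000(j11) + 679000 = 679000 + j11000
Denominator: (j11) + 110 = 110 + j11
|N| = √(679000² + 11000²) ≈ 6.7909e+05, ∠N ≈ 0.93°
|D| = √(110² + 11²) ≈ 110.55, ∠D ≈ 5.71°
|L| = 6.7909e+05 / 110.55 ≈ 6142.8
Gain = 20 log₁₀(6142.8) ≈ 75.77 dB
∠L = 0.93° − 5.71° = -4.78°

Substitute s = j1100:
Numerator: 1000(j1100) + 679000 = 679000 + j1100000
Denominator: (j1100) + 110 = 110 + j1100
|N| = √(679000² + 1100000²) ≈ 1.2927e+06, ∠N ≈ 58.31°
|D| = √(110² + 1100²) ≈ 1105.5, ∠D ≈ 84.29°
|L| = 1.2927e+06 / 1105.5 ≈ 1169.3
Gain = 20 log₁₀(1169.3) ≈ 61.36 dB
∠L = 58.31° − 84.29° = -25.98°

ω = 11: 75.8 dB, -4.8°; ω = 1100: 61.4 dB, -26.0°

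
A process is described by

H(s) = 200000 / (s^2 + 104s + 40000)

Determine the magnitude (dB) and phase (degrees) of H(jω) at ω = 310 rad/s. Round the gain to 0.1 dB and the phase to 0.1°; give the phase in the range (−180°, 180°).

At s = jω = j310:
quadratic: (j310)² + 104·j310 + 40000 = -56100 + j32240 → |·| ≈ 64704, ∠ ≈ 150.11°
|H| = 200000 / 64704 ≈ 3.091
Gain = 20 log₁₀(3.091) ≈ 9.80 dB
∠H = 0.00° − 150.11° = -150.11°

9.8 dB, -150.1°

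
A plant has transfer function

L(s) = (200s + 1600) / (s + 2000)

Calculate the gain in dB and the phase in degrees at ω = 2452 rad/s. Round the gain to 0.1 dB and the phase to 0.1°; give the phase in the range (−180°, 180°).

43.8 dB, 39.0°

Substitute s = j2452:
Numerator: 200(j2452) + 1600 = 1600 + j490400
Denominator: (j2452) + 2000 = 2000 + j2452
|N| = √(1600² + 490400²) ≈ 4.904e+05, ∠N ≈ 89.81°
|D| = √(2000² + 2452²) ≈ 3164.2, ∠D ≈ 50.80°
|L| = 4.904e+05 / 3164.2 ≈ 154.98
Gain = 20 log₁₀(154.98) ≈ 43.81 dB
∠L = 89.81° − 50.80° = 39.01°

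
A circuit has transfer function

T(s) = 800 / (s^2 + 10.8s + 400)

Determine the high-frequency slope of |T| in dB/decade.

Each pole contributes −20 dB/decade at high frequency; each zero contributes +20 dB/decade.
Net: 0 zero(s) − 2 pole(s) → -40 dB/decade.

-40 dB/decade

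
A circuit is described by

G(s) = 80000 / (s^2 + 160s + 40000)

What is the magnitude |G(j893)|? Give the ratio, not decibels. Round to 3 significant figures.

0.104

At s = jω = j893:
quadratic: (j893)² + 160·j893 + 40000 = -757449 + j142880 → |·| ≈ 7.7081e+05, ∠ ≈ 169.32°
|G| = 80000 / 7.7081e+05 ≈ 0.10379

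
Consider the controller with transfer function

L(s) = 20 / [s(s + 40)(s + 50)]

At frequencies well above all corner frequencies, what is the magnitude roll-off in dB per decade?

Each pole contributes −20 dB/decade at high frequency; each zero contributes +20 dB/decade.
Net: 0 zero(s) − 3 pole(s) → -60 dB/decade.

-60 dB/decade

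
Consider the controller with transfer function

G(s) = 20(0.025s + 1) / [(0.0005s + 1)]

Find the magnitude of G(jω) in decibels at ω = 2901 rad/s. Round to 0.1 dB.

At ω = 2901 rad/s:
zero (1 + j2901·0.025) = 1 + j72.525 → |·| ≈ 72.532, ∠ ≈ 89.21°
pole (1 + j2901·0.0005) = 1 + j1.4505 → |·| ≈ 1.7618, ∠ ≈ 55.42°
|G| = 20 · 72.532 / (1.7618) ≈ 823.39
Gain = 20 log₁₀(823.39) ≈ 58.31 dB

58.3 dB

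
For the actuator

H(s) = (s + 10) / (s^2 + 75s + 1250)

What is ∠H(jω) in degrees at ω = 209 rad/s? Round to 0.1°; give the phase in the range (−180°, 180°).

Substitute s = j209:
Numerator: (j209) + 10 = 10 + j209
Denominator: (j209)^2 + 75(j209) + 1250 = -42431 + j15675
|N| = √(10² + 209²) ≈ 209.24, ∠N ≈ 87.26°
|D| = √(42431² + 15675²) ≈ 45234, ∠D ≈ 159.72°
∠H = 87.26° − 159.72° = -72.46°

-72.5°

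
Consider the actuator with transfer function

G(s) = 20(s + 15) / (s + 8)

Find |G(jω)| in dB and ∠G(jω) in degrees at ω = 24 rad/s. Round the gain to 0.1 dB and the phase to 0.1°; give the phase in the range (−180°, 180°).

27.0 dB, -13.6°

At s = jω = j24:
zero (s+15): 15 + j24 → |·| = √(15²+24²) = √801 ≈ 28.302, ∠ = arctan(24/15) ≈ 57.99°
pole (s+8): 8 + j24 → |·| = √(8²+24²) = √640 ≈ 25.298, ∠ = arctan(24/8) ≈ 71.57°
|G| = 20 · 28.302 / 25.298 ≈ 22.375
Gain = 20 log₁₀(22.375) ≈ 27.00 dB
∠G = 57.99° − 71.57° = -13.58°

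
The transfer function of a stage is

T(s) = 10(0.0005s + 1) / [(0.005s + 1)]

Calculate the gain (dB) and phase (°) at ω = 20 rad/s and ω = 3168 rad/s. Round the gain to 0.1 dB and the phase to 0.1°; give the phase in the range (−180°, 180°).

At ω = 20 rad/s:
zero (1 + j20·0.0005) = 1 + j0.01 → |·| ≈ 1, ∠ ≈ 0.57°
pole (1 + j20·0.005) = 1 + j0.1 → |·| ≈ 1.005, ∠ ≈ 5.71°
|T| = 10 · 1 / (1.005) ≈ 9.9502
Gain = 20 log₁₀(9.9502) ≈ 19.96 dB
∠T = (0.57°) − (5.71°) = -5.14°

At ω = 3168 rad/s:
zero (1 + j3168·0.0005) = 1 + j1.584 → |·| ≈ 1.8732, ∠ ≈ 57.74°
pole (1 + j3168·0.005) = 1 + j15.84 → |·| ≈ 15.872, ∠ ≈ 86.39°
|T| = 10 · 1.8732 / (15.872) ≈ 1.1802
Gain = 20 log₁₀(1.1802) ≈ 1.44 dB
∠T = (57.74°) − (86.39°) = -28.65°

ω = 20: 20.0 dB, -5.1°; ω = 3168: 1.4 dB, -28.7°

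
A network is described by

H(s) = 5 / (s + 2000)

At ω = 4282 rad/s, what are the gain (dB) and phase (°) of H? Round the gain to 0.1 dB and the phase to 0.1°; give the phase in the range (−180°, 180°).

-59.5 dB, -65.0°

Substitute s = j4282:
Numerator: 5 = 5 + j0
Denominator: (j4282) + 2000 = 2000 + j4282
|N| = √(5² + 0²) ≈ 5, ∠N ≈ 0.00°
|D| = √(2000² + 4282²) ≈ 4726, ∠D ≈ 64.96°
|H| = 5 / 4726 ≈ 0.001058
Gain = 20 log₁₀(0.001058) ≈ -59.51 dB
∠H = 0.00° − 64.96° = -64.96°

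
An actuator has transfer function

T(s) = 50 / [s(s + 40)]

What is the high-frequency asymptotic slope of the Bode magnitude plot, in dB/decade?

-40 dB/decade

Each pole contributes −20 dB/decade at high frequency; each zero contributes +20 dB/decade.
Net: 0 zero(s) − 2 pole(s) → -40 dB/decade.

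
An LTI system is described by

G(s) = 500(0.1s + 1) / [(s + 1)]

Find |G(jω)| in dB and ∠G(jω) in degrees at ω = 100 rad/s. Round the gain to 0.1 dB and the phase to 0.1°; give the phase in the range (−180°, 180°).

34.0 dB, -5.1°

At ω = 100 rad/s:
zero (1 + j100·0.1) = 1 + j10 → |·| ≈ 10.05, ∠ ≈ 84.29°
pole (1 + j100·1) = 1 + j100 → |·| ≈ 100, ∠ ≈ 89.43°
|G| = 500 · 10.05 / (100) ≈ 50.25
Gain = 20 log₁₀(50.25) ≈ 34.02 dB
∠G = (84.29°) − (89.43°) = -5.14°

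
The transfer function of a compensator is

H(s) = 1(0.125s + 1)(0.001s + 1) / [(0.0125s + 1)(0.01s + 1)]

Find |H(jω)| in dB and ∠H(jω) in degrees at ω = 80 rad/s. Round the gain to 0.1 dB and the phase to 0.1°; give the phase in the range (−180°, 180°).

14.9 dB, 5.2°

At ω = 80 rad/s:
zero (1 + j80·0.125) = 1 + j10 → |·| ≈ 10.05, ∠ ≈ 84.29°
zero (1 + j80·0.001) = 1 + j0.08 → |·| ≈ 1.0032, ∠ ≈ 4.57°
pole (1 + j80·0.0125) = 1 + j1 → |·| ≈ 1.4142, ∠ ≈ 45.00°
pole (1 + j80·0.01) = 1 + j0.8 → |·| ≈ 1.2806, ∠ ≈ 38.66°
|H| = 1 · 10.05 · 1.0032 / (1.4142 · 1.2806) ≈ 5.5671
Gain = 20 log₁₀(5.5671) ≈ 14.91 dB
∠H = (84.29° + 4.57°) − (45.00° + 38.66°) = 5.20°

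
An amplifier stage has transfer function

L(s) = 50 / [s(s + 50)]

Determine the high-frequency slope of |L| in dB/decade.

-40 dB/decade

Each pole contributes −20 dB/decade at high frequency; each zero contributes +20 dB/decade.
Net: 0 zero(s) − 2 pole(s) → -40 dB/decade.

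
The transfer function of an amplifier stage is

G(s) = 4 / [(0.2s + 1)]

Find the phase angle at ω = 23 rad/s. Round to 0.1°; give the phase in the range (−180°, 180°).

At ω = 23 rad/s:
pole (1 + j23·0.2) = 1 + j4.6 → |·| ≈ 4.7074, ∠ ≈ 77.74°
∠G = (0°) − (77.74°) = -77.74°

-77.7°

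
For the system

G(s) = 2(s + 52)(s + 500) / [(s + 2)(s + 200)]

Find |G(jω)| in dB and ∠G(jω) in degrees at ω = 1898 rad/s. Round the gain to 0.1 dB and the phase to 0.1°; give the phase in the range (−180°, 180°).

At s = jω = j1898:
zero (s+52): 52 + j1898 → |·| = √(52²+1898²) = √3605108 ≈ 1898.7, ∠ = arctan(1898/52) ≈ 88.43°
zero (s+500): 500 + j1898 → |·| = √(500²+1898²) = √3852404 ≈ 1962.8, ∠ = arctan(1898/500) ≈ 75.24°
pole (s+2): 2 + j1898 → |·| = √(2²+1898²) = √3602408 ≈ 1898, ∠ = arctan(1898/2) ≈ 89.94°
pole (s+200): 200 + j1898 → |·| = √(200²+1898²) = √3642404 ≈ 1908.5, ∠ = arctan(1898/200) ≈ 83.98°
|G| = 2 · 3.7268e+06 / 3.6223e+06 ≈ 2.0577
Gain = 20 log₁₀(2.0577) ≈ 6.27 dB
∠G = 163.67° − 173.92° = -10.25°

6.3 dB, -10.3°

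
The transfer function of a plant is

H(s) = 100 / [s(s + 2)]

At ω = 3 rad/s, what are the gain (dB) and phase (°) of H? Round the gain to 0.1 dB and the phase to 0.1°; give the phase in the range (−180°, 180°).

At s = jω = j3:
pole (s+2): 2 + j3 → |·| = √(2²+3²) = √13 ≈ 3.6056, ∠ = arctan(3/2) ≈ 56.31°
pole at origin: |s| = 3, ∠ = 90.00° (in denominator)
|H| = 100 / 10.817 ≈ 9.2447
Gain = 20 log₁₀(9.2447) ≈ 19.32 dB
∠H = 0.00° − 146.31° = -146.31°

19.3 dB, -146.3°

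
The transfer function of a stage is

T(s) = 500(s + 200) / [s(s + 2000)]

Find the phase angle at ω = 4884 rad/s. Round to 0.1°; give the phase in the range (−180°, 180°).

At s = jω = j4884:
zero (s+200): 200 + j4884 → |·| = √(200²+4884²) = √23893456 ≈ 4888.1, ∠ = arctan(4884/200) ≈ 87.66°
pole (s+2000): 2000 + j4884 → |·| = √(2000²+4884²) = √27853456 ≈ 5277.6, ∠ = arctan(4884/2000) ≈ 67.73°
pole at origin: |s| = 4884, ∠ = 90.00° (in denominator)
∠T = 87.66° − 157.73° = -70.07°

-70.1°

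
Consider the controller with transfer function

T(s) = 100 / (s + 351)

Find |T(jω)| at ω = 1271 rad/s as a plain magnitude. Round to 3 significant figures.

0.0758

At s = jω = j1271:
pole (s+351): 351 + j1271 → |·| = √(351²+1271²) = √1738642 ≈ 1318.6, ∠ = arctan(1271/351) ≈ 74.56°
|T| = 100 / 1318.6 ≈ 0.075838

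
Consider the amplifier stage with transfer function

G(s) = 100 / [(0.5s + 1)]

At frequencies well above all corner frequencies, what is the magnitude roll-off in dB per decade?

-20 dB/decade

Each pole contributes −20 dB/decade at high frequency; each zero contributes +20 dB/decade.
Net: 0 zero(s) − 1 pole(s) → -20 dB/decade.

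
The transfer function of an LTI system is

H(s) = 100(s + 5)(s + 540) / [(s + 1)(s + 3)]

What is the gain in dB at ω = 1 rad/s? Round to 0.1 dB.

At s = jω = j1:
zero (s+5): 5 + j1 → |·| = √(5²+1²) = √26 ≈ 5.099, ∠ = arctan(1/5) ≈ 11.31°
zero (s+540): 540 + j1 → |·| = √(540²+1²) = √291601 ≈ 540, ∠ = arctan(1/540) ≈ 0.11°
pole (s+1): 1 + j1 → |·| = √(1²+1²) = √2 ≈ 1.4142, ∠ = arctan(1/1) ≈ 45.00°
pole (s+3): 3 + j1 → |·| = √(3²+1²) = √10 ≈ 3.1623, ∠ = arctan(1/3) ≈ 18.43°
|H| = 100 · 2753.5 / 4.4721 ≈ 61571
Gain = 20 log₁₀(61571) ≈ 95.79 dB

95.8 dB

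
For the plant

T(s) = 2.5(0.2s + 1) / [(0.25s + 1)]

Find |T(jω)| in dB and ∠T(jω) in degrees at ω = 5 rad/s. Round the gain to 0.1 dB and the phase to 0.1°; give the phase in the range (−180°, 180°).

6.9 dB, -6.3°

At ω = 5 rad/s:
zero (1 + j5·0.2) = 1 + j1 → |·| ≈ 1.4142, ∠ ≈ 45.00°
pole (1 + j5·0.25) = 1 + j1.25 → |·| ≈ 1.6008, ∠ ≈ 51.34°
|T| = 2.5 · 1.4142 / (1.6008) ≈ 2.2086
Gain = 20 log₁₀(2.2086) ≈ 6.88 dB
∠T = (45.00°) − (51.34°) = -6.34°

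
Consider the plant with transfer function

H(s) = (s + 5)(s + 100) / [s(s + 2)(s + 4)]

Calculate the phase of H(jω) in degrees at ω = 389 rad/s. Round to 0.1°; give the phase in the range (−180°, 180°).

At s = jω = j389:
zero (s+5): 5 + j389 → |·| = √(5²+389²) = √151346 ≈ 389.03, ∠ = arctan(389/5) ≈ 89.26°
zero (s+100): 100 + j389 → |·| = √(100²+389²) = √161321 ≈ 401.65, ∠ = arctan(389/100) ≈ 75.58°
pole (s+2): 2 + j389 → |·| = √(2²+389²) = √151325 ≈ 389.01, ∠ = arctan(389/2) ≈ 89.71°
pole (s+4): 4 + j389 → |·| = √(4²+389²) = √151337 ≈ 389.02, ∠ = arctan(389/4) ≈ 89.41°
pole at origin: |s| = 389, ∠ = 90.00° (in denominator)
∠H = 164.84° − 269.12° = -104.28°

-104.3°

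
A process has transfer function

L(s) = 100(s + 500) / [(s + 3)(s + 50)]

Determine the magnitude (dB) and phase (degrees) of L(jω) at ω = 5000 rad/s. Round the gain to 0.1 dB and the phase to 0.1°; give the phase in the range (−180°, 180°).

At s = jω = j5000:
zero (s+500): 500 + j5000 → |·| = √(500²+5000²) = √25250000 ≈ 5024.9, ∠ = arctan(5000/500) ≈ 84.29°
pole (s+3): 3 + j5000 → |·| = √(3²+5000²) = √25000009 ≈ 5000, ∠ = arctan(5000/3) ≈ 89.97°
pole (s+50): 50 + j5000 → |·| = √(50²+5000²) = √25002500 ≈ 5000.2, ∠ = arctan(5000/50) ≈ 89.43°
|L| = 100 · 5024.9 / 2.5001e+07 ≈ 0.020099
Gain = 20 log₁₀(0.020099) ≈ -33.94 dB
∠L = 84.29° − 179.40° = -95.11°

-33.9 dB, -95.1°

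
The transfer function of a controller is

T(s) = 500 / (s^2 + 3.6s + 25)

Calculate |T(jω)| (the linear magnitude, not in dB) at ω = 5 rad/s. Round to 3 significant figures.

At s = jω = j5:
quadratic: (j5)² + 3.6·j5 + 25 = 0 + j18 → |·| ≈ 18, ∠ ≈ 90.00°
|T| = 500 / 18 ≈ 27.778

27.8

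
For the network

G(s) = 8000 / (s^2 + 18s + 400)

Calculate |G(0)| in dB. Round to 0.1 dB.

26.0 dB

G(0) = 8000 / 400 = 20
20 log₁₀(20) ≈ 26.02 dB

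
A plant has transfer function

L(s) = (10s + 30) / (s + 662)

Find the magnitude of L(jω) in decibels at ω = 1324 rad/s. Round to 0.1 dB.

Substitute s = j1324:
Numerator: 10(j1324) + 30 = 30 + j13240
Denominator: (j1324) + 662 = 662 + j1324
|N| = √(30² + 13240²) ≈ 13240, ∠N ≈ 89.87°
|D| = √(662² + 1324²) ≈ 1480.3, ∠D ≈ 63.43°
|L| = 13240 / 1480.3 ≈ 8.9441
Gain = 20 log₁₀(8.9441) ≈ 19.03 dB

19.0 dB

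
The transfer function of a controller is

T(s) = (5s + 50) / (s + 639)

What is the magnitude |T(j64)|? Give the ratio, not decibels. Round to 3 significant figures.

Substitute s = j64:
Numerator: 5(j64) + 50 = 50 + j320
Denominator: (j64) + 639 = 639 + j64
|N| = √(50² + 320²) ≈ 323.88, ∠N ≈ 81.12°
|D| = √(639² + 64²) ≈ 642.2, ∠D ≈ 5.72°
|T| = 323.88 / 642.2 ≈ 0.50433

0.504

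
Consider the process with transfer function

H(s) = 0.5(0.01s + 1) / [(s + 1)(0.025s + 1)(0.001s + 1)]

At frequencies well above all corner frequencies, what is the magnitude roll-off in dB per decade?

Each pole contributes −20 dB/decade at high frequency; each zero contributes +20 dB/decade.
Net: 1 zero(s) − 3 pole(s) → -40 dB/decade.

-40 dB/decade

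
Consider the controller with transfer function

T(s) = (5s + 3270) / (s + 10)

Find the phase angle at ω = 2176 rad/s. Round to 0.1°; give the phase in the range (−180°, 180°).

Substitute s = j2176:
Numerator: 5(j2176) + 3270 = 3270 + j10880
Denominator: (j2176) + 10 = 10 + j2176
|N| = √(3270² + 10880²) ≈ 11361, ∠N ≈ 73.27°
|D| = √(10² + 2176²) ≈ 2176, ∠D ≈ 89.74°
∠T = 73.27° − 89.74° = -16.47°

-16.5°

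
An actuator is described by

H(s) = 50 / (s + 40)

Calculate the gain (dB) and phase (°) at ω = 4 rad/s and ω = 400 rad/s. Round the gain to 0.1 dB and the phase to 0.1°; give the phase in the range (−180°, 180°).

Substitute s = j4:
Numerator: 50 = 50 + j0
Denominator: (j4) + 40 = 40 + j4
|N| = √(50² + 0²) ≈ 50, ∠N ≈ 0.00°
|D| = √(40² + 4²) ≈ 40.2, ∠D ≈ 5.71°
|H| = 50 / 40.2 ≈ 1.2438
Gain = 20 log₁₀(1.2438) ≈ 1.90 dB
∠H = 0.00° − 5.71° = -5.71°

Substitute s = j400:
Numerator: 50 = 50 + j0
Denominator: (j400) + 40 = 40 + j400
|N| = √(50² + 0²) ≈ 50, ∠N ≈ 0.00°
|D| = √(40² + 400²) ≈ 402, ∠D ≈ 84.29°
|H| = 50 / 402 ≈ 0.12438
Gain = 20 log₁₀(0.12438) ≈ -18.10 dB
∠H = 0.00° − 84.29° = -84.29°

ω = 4: 1.9 dB, -5.7°; ω = 400: -18.1 dB, -84.3°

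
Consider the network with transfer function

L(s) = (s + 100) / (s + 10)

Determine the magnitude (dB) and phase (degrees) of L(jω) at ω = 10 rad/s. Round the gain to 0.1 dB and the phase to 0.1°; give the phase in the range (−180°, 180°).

At s = jω = j10:
zero (s+100): 100 + j10 → |·| = √(100²+10²) = √10100 ≈ 100.5, ∠ = arctan(10/100) ≈ 5.71°
pole (s+10): 10 + j10 → |·| = √(10²+10²) = √200 ≈ 14.142, ∠ = arctan(10/10) ≈ 45.00°
|L| = 1 · 100.5 / 14.142 ≈ 7.1065
Gain = 20 log₁₀(7.1065) ≈ 17.03 dB
∠L = 5.71° − 45.00° = -39.29°

17.0 dB, -39.3°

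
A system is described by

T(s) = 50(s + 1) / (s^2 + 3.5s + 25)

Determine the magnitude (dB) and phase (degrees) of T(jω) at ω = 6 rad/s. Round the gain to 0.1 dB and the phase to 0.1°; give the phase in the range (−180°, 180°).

At s = jω = j6:
zero (s+1): 1 + j6 → |·| = √(1²+6²) = √37 ≈ 6.0828, ∠ = arctan(6/1) ≈ 80.54°
quadratic: (j6)² + 3.5·j6 + 25 = -11 + j21 → |·| ≈ 23.707, ∠ ≈ 117.65°
|T| = 50 · 6.0828 / 23.707 ≈ 12.829
Gain = 20 log₁₀(12.829) ≈ 22.16 dB
∠T = 80.54° − 117.65° = -37.11°

22.2 dB, -37.1°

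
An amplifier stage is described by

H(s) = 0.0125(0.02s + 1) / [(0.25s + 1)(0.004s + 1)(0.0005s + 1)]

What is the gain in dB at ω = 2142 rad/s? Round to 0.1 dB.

-82.0 dB

At ω = 2142 rad/s:
zero (1 + j2142·0.02) = 1 + j42.84 → |·| ≈ 42.852, ∠ ≈ 88.66°
pole (1 + j2142·0.25) = 1 + j535.5 → |·| ≈ 535.5, ∠ ≈ 89.89°
pole (1 + j2142·0.004) = 1 + j8.568 → |·| ≈ 8.6262, ∠ ≈ 83.34°
pole (1 + j2142·0.0005) = 1 + j1.071 → |·| ≈ 1.4653, ∠ ≈ 46.96°
|H| = 0.0125 · 42.852 / (535.5 · 8.6262 · 1.4653) ≈ 7.9136e-05
Gain = 20 log₁₀(7.9136e-05) ≈ -82.03 dB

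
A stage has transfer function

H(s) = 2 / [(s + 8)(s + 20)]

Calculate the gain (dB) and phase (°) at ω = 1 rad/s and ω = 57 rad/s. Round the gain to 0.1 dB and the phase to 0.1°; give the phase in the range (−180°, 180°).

At s = jω = j1:
pole (s+8): 8 + j1 → |·| = √(8²+1²) = √65 ≈ 8.0623, ∠ = arctan(1/8) ≈ 7.13°
pole (s+20): 20 + j1 → |·| = √(20²+1²) = √401 ≈ 20.025, ∠ = arctan(1/20) ≈ 2.86°
|H| = 2 / 161.45 ≈ 0.012388
Gain = 20 log₁₀(0.012388) ≈ -38.14 dB
∠H = 0.00° − 9.99° = -9.99°

At s = jω = j57:
pole (s+8): 8 + j57 → |·| = √(8²+57²) = √3313 ≈ 57.559, ∠ = arctan(57/8) ≈ 82.01°
pole (s+20): 20 + j57 → |·| = √(20²+57²) = √3649 ≈ 60.407, ∠ = arctan(57/20) ≈ 70.67°
|H| = 2 / 3477 ≈ 0.00057521
Gain = 20 log₁₀(0.00057521) ≈ -64.80 dB
∠H = 0.00° − 152.68° = -152.68°

ω = 1: -38.1 dB, -10.0°; ω = 57: -64.8 dB, -152.7°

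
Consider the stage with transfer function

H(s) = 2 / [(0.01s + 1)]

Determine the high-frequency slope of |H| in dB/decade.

-20 dB/decade

Each pole contributes −20 dB/decade at high frequency; each zero contributes +20 dB/decade.
Net: 0 zero(s) − 1 pole(s) → -20 dB/decade.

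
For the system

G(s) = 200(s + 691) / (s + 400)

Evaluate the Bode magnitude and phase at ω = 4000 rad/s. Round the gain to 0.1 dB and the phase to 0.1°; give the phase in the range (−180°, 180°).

46.1 dB, -4.1°

At s = jω = j4000:
zero (s+691): 691 + j4000 → |·| = √(691²+4000²) = √16477481 ≈ 4059.2, ∠ = arctan(4000/691) ≈ 80.20°
pole (s+400): 400 + j4000 → |·| = √(400²+4000²) = √16160000 ≈ 4020, ∠ = arctan(4000/400) ≈ 84.29°
|G| = 200 · 4059.2 / 4020 ≈ 201.95
Gain = 20 log₁₀(201.95) ≈ 46.10 dB
∠G = 80.20° − 84.29° = -4.09°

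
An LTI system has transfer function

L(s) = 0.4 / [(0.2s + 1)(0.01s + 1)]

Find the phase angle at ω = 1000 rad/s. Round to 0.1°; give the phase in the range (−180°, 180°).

At ω = 1000 rad/s:
pole (1 + j1000·0.2) = 1 + j200 → |·| ≈ 200, ∠ ≈ 89.71°
pole (1 + j1000·0.01) = 1 + j10 → |·| ≈ 10.05, ∠ ≈ 84.29°
∠L = (0°) − (89.71° + 84.29°) = -174.00°

-174.0°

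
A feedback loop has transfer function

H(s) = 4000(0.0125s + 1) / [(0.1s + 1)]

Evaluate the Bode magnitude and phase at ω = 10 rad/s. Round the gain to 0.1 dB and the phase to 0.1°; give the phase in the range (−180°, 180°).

69.1 dB, -37.9°

At ω = 10 rad/s:
zero (1 + j10·0.0125) = 1 + j0.125 → |·| ≈ 1.0078, ∠ ≈ 7.13°
pole (1 + j10·0.1) = 1 + j1 → |·| ≈ 1.4142, ∠ ≈ 45.00°
|H| = 4000 · 1.0078 / (1.4142) ≈ 2850.5
Gain = 20 log₁₀(2850.5) ≈ 69.10 dB
∠H = (7.13°) − (45.00°) = -37.87°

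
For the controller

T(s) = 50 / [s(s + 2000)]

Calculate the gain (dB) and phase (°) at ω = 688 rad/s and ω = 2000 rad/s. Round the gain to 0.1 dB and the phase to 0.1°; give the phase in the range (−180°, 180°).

ω = 688: -89.3 dB, -109.0°; ω = 2000: -101.1 dB, -135.0°

At s = jω = j688:
pole (s+2000): 2000 + j688 → |·| = √(2000²+688²) = √4473344 ≈ 2115, ∠ = arctan(688/2000) ≈ 18.98°
pole at origin: |s| = 688, ∠ = 90.00° (in denominator)
|T| = 50 / 1.4551e+06 ≈ 3.4362e-05
Gain = 20 log₁₀(3.4362e-05) ≈ -89.28 dB
∠T = 0.00° − 108.98° = -108.98°

At s = jω = j2000:
pole (s+2000): 2000 + j2000 → |·| = √(2000²+2000²) = √8000000 ≈ 2828.4, ∠ = arctan(2000/2000) ≈ 45.00°
pole at origin: |s| = 2000, ∠ = 90.00° (in denominator)
|T| = 50 / 5.6568e+06 ≈ 8.8389e-06
Gain = 20 log₁₀(8.8389e-06) ≈ -101.07 dB
∠T = 0.00° − 135.00° = -135.00°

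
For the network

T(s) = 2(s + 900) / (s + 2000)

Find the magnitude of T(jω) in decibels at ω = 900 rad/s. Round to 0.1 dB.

At s = jω = j900:
zero (s+900): 900 + j900 → |·| = √(900²+900²) = √1620000 ≈ 1272.8, ∠ = arctan(900/900) ≈ 45.00°
pole (s+2000): 2000 + j900 → |·| = √(2000²+900²) = √4810000 ≈ 2193.2, ∠ = arctan(900/2000) ≈ 24.23°
|T| = 2 · 1272.8 / 2193.2 ≈ 1.1607
Gain = 20 log₁₀(1.1607) ≈ 1.29 dB

1.3 dB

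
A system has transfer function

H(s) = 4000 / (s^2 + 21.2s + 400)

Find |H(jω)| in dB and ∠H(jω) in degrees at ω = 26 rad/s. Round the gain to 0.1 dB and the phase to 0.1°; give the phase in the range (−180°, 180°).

At s = jω = j26:
quadratic: (j26)² + 21.2·j26 + 400 = -276 + j551.2 → |·| ≈ 616.44, ∠ ≈ 116.60°
|H| = 4000 / 616.44 ≈ 6.4889
Gain = 20 log₁₀(6.4889) ≈ 16.24 dB
∠H = 0.00° − 116.60° = -116.60°

16.2 dB, -116.6°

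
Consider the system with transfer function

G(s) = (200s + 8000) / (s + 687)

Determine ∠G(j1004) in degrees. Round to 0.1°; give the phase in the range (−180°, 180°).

32.1°

Substitute s = j1004:
Numerator: 200(j1004) + 8000 = 8000 + j200800
Denominator: (j1004) + 687 = 687 + j1004
|N| = √(8000² + 200800²) ≈ 2.0096e+05, ∠N ≈ 87.72°
|D| = √(687² + 1004²) ≈ 1216.5, ∠D ≈ 55.62°
∠G = 87.72° − 55.62° = 32.10°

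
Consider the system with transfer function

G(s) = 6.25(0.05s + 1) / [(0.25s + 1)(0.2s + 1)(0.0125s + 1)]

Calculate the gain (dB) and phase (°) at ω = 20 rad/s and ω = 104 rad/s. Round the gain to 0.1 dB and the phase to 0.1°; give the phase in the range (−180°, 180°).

ω = 20: -7.8 dB, -123.7°; ω = 104: -28.6 dB, -148.4°

At ω = 20 rad/s:
zero (1 + j20·0.05) = 1 + j1 → |·| ≈ 1.4142, ∠ ≈ 45.00°
pole (1 + j20·0.25) = 1 + j5 → |·| ≈ 5.099, ∠ ≈ 78.69°
pole (1 + j20·0.2) = 1 + j4 → |·| ≈ 4.1231, ∠ ≈ 75.96°
pole (1 + j20·0.0125) = 1 + j0.25 → |·| ≈ 1.0308, ∠ ≈ 14.04°
|G| = 6.25 · 1.4142 / (5.099 · 4.1231 · 1.0308) ≈ 0.40786
Gain = 20 log₁₀(0.40786) ≈ -7.79 dB
∠G = (45.00°) − (78.69° + 75.96° + 14.04°) = -123.69°

At ω = 104 rad/s:
zero (1 + j104·0.05) = 1 + j5.2 → |·| ≈ 5.2953, ∠ ≈ 79.11°
pole (1 + j104·0.25) = 1 + j26 → |·| ≈ 26.019, ∠ ≈ 87.80°
pole (1 + j104·0.2) = 1 + j20.8 → |·| ≈ 20.824, ∠ ≈ 87.25°
pole (1 + j104·0.0125) = 1 + j1.3 → |·| ≈ 1.6401, ∠ ≈ 52.43°
|G| = 6.25 · 5.2953 / (26.019 · 20.824 · 1.6401) ≈ 0.037243
Gain = 20 log₁₀(0.037243) ≈ -28.58 dB
∠G = (79.11°) − (87.80° + 87.25° + 52.43°) = -148.37°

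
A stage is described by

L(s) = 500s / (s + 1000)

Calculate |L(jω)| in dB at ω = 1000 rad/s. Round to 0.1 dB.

51.0 dB

At s = jω = j1000:
zero at origin: s = j1000 → |·| = 1000, ∠ = 90.00°
pole (s+1000): 1000 + j1000 → |·| = √(1000²+1000²) = √2000000 ≈ 1414.2, ∠ = arctan(1000/1000) ≈ 45.00°
|L| = 500 · 1000 / 1414.2 ≈ 353.56
Gain = 20 log₁₀(353.56) ≈ 50.97 dB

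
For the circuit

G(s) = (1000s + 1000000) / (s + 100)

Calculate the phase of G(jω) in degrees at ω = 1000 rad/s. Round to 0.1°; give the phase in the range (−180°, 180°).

-39.3°

Substitute s = j1000:
Numerator: 1000(j1000) + 1000000 = 1000000 + j1000000
Denominator: (j1000) + 100 = 100 + j1000
|N| = √(1000000² + 1000000²) ≈ 1.4142e+06, ∠N ≈ 45.00°
|D| = √(100² + 1000²) ≈ 1005, ∠D ≈ 84.29°
∠G = 45.00° − 84.29° = -39.29°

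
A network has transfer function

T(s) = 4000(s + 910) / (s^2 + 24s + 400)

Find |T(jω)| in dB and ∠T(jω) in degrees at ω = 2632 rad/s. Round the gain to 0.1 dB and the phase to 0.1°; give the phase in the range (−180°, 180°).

At s = jω = j2632:
zero (s+910): 910 + j2632 → |·| = √(910²+2632²) = √7755524 ≈ 2784.9, ∠ = arctan(2632/910) ≈ 70.93°
quadratic: (j2632)² + 24·j2632 + 400 = -6927024 + j63168 → |·| ≈ 6.9273e+06, ∠ ≈ 179.48°
|T| = 4000 · 2784.9 / 6.9273e+06 ≈ 1.6081
Gain = 20 log₁₀(1.6081) ≈ 4.13 dB
∠T = 70.93° − 179.48° = -108.55°

4.1 dB, -108.6°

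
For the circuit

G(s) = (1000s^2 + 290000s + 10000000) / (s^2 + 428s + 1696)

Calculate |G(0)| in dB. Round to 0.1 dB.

75.4 dB

G(0) = 10000000 / 1696 ≈ 5896.2
20 log₁₀(5896.2) ≈ 75.41 dB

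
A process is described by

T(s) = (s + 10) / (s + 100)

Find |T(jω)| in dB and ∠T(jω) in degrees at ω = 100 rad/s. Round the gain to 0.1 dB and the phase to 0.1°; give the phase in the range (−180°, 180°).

-3.0 dB, 39.3°

At s = jω = j100:
zero (s+10): 10 + j100 → |·| = √(10²+100²) = √10100 ≈ 100.5, ∠ = arctan(100/10) ≈ 84.29°
pole (s+100): 100 + j100 → |·| = √(100²+100²) = √20000 ≈ 141.42, ∠ = arctan(100/100) ≈ 45.00°
|T| = 1 · 100.5 / 141.42 ≈ 0.71065
Gain = 20 log₁₀(0.71065) ≈ -2.97 dB
∠T = 84.29° − 45.00° = 39.29°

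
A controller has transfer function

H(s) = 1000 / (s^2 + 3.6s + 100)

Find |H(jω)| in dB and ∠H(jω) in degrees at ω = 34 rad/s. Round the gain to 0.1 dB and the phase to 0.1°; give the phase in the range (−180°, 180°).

At s = jω = j34:
quadratic: (j34)² + 3.6·j34 + 100 = -1056 + j122.4 → |·| ≈ 1063.1, ∠ ≈ 173.39°
|H| = 1000 / 1063.1 ≈ 0.94065
Gain = 20 log₁₀(0.94065) ≈ -0.53 dB
∠H = 0.00° − 173.39° = -173.39°

-0.5 dB, -173.4°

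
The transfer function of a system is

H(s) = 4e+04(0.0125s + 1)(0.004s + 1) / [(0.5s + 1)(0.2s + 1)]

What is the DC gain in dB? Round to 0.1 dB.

H(0) = 4e+04 · 1 / 1 = 40000
20 log₁₀(40000) ≈ 92.04 dB

92.0 dB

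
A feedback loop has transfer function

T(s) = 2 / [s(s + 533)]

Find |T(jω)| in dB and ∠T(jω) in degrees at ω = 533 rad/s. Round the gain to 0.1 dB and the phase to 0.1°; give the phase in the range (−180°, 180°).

At s = jω = j533:
pole (s+533): 533 + j533 → |·| = √(533²+533²) = √568178 ≈ 753.78, ∠ = arctan(533/533) ≈ 45.00°
pole at origin: |s| = 533, ∠ = 90.00° (in denominator)
|T| = 2 / 4.0176e+05 ≈ 4.9781e-06
Gain = 20 log₁₀(4.9781e-06) ≈ -106.06 dB
∠T = 0.00° − 135.00° = -135.00°

-106.1 dB, -135.0°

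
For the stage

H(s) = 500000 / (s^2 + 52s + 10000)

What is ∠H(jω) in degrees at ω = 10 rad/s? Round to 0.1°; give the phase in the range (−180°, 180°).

-3.0°

At s = jω = j10:
quadratic: (j10)² + 52·j10 + 10000 = 9900 + j520 → |·| ≈ 9913.6, ∠ ≈ 3.01°
∠H = 0.00° − 3.01° = -3.01°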